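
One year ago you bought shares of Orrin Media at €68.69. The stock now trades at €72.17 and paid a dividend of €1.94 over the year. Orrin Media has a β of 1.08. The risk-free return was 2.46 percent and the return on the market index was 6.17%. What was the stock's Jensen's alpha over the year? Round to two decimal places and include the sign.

+1.42%

Realised HPR = (P1 + D1 − P0) / P0 = (72.17 + 1.94 − 68.69) / 68.69 = 5.42 / 68.69 = 7.8905%
MRP = 6.17% − 2.46% = 3.71%
CAPM required = R_f + β·MRP = 2.46% + 1.08 × 3.71% = 6.4668%
α = realised − required = 7.8905% − 6.4668% = +1.42%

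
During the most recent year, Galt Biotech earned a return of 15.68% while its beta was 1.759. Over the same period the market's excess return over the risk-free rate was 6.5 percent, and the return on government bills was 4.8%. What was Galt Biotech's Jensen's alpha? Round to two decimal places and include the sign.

-0.55%

CAPM benchmark = R_f + β(R_m − R_f) = 4.8% + 1.759 × 6.5% = 16.2335%
α = actual − benchmark = 15.68% − 16.2335% = -0.55%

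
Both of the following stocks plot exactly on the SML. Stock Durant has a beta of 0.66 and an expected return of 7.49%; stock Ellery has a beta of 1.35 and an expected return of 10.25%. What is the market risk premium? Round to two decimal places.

4.00%

Both satisfy E(R) = R_f + β·MRP, so the slope of the SML is
MRP = (10.25% − 7.49%) / (1.35 − 0.66) = 2.76% / 0.69 = 4.0000%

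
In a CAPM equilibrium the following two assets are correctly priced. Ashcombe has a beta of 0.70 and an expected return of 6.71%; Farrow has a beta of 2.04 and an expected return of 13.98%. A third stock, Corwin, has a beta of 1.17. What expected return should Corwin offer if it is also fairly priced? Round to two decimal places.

9.26%

MRP (SML slope) = (13.98% − 6.71%) / (2.04 − 0.70) = 7.27% / 1.34 = 5.4254%
R_f (intercept) = 6.71% − 0.70 × 5.4254% = 2.9122%
E(R_Corwin) = R_f + β × MRP = 2.9122% + 1.17 × 5.4254% = 9.26%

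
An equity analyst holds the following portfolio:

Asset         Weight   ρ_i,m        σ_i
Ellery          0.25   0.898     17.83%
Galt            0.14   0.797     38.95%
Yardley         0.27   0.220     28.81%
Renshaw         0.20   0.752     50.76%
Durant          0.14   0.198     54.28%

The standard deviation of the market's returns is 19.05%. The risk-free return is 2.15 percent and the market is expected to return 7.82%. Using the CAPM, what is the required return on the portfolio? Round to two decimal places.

β_Ellery = 0.898 × 17.83% / 19.05% = 0.8405
β_Galt = 0.797 × 38.95% / 19.05% = 1.6296
β_Yardley = 0.220 × 28.81% / 19.05% = 0.3327
β_Renshaw = 0.752 × 50.76% / 19.05% = 2.0038
β_Durant = 0.198 × 54.28% / 19.05% = 0.5642
β_P = Σ w_i β_i = 0.25×0.8405 + 0.14×1.6296 + 0.27×0.3327 + 0.20×2.0038 + 0.14×0.5642 = 1.0078
MRP = 7.82% − 2.15% = 5.67%
E(R_P) = R_f + β_P × MRP = 2.15% + 1.0078 × 5.67% = 7.86%

7.86%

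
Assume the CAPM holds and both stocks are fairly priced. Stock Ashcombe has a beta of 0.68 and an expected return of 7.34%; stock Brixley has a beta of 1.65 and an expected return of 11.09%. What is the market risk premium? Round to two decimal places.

Both satisfy E(R) = R_f + β·MRP, so the slope of the SML is
MRP = (11.09% − 7.34%) / (1.65 − 0.68) = 3.75% / 0.97 = 3.8660%

3.87%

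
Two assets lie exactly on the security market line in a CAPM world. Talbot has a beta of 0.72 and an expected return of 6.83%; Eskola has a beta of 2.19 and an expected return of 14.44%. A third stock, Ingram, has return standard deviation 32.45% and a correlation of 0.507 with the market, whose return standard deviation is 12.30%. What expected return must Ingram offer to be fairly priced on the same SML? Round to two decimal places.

MRP = (14.44% − 6.83%) / (2.19 − 0.72) = 5.1769%
R_f = 6.83% − 0.72 × 5.1769% = 3.1026%
β_Ingram = ρ·σ_i/σ_m = 0.507 × 32.45 / 12.30 = 1.3376
E(R_Ingram) = R_f + β × MRP = 3.1026% + 1.3376 × 5.1769% = 10.03%

10.03%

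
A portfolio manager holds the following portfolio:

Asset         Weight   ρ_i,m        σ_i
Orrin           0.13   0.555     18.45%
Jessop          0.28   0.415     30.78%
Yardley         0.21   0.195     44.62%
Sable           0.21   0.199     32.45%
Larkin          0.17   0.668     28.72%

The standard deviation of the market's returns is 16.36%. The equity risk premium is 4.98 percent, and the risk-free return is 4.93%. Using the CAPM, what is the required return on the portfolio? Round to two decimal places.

β_Orrin = 0.555 × 18.45% / 16.36% = 0.6259
β_Jessop = 0.415 × 30.78% / 16.36% = 0.7808
β_Yardley = 0.195 × 44.62% / 16.36% = 0.5318
β_Sable = 0.199 × 32.45% / 16.36% = 0.3947
β_Larkin = 0.668 × 28.72% / 16.36% = 1.1727
β_P = Σ w_i β_i = 0.13×0.6259 + 0.28×0.7808 + 0.21×0.5318 + 0.21×0.3947 + 0.17×1.1727 = 0.6939
E(R_P) = R_f + β_P × MRP = 4.93% + 0.6939 × 4.98% = 8.39%

8.39%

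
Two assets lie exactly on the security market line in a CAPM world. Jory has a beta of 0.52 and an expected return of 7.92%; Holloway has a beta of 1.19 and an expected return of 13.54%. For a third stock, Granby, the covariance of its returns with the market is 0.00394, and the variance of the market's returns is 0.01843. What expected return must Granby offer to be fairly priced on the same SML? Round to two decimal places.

MRP = (13.54% − 7.92%) / (1.19 − 0.52) = 8.3881%
R_f = 7.92% − 0.52 × 8.3881% = 3.5582%
β_Granby = Cov / Var(R_m) = 0.00394 / 0.01843 = 0.2138
E(R_Granby) = R_f + β × MRP = 3.5582% + 0.2138 × 8.3881% = 5.35%

5.35%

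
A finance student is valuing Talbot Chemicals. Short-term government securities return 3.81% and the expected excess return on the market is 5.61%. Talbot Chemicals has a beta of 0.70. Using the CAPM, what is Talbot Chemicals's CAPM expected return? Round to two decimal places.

7.74%

E(R) = R_f + β × MRP = 3.81% + 0.70 × 5.61% = 7.74%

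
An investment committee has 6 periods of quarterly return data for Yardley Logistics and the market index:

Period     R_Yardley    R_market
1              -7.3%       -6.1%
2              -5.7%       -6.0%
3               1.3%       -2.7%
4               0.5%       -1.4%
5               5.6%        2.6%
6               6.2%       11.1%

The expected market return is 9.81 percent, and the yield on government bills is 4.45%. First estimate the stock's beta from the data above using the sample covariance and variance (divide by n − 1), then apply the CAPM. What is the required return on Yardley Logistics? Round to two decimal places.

Mean R_i = (-7.3 − 5.7 + 1.3 + 0.5 + 5.6 + 6.2) / 6 = 0.1000%
Mean R_m = (-6.1 − 6.0 − 2.7 − 1.4 + 2.6 + 11.1) / 6 = -0.4167%
Σ(R_i − R̄_i)(R_m − R̄_m) = 158.1500  ⇒  Cov = 158.1500 / 5 = 31.6300
Σ(R_m − R̄_m)² = 211.3883  ⇒  Var(R_m) = 211.3883 / 5 = 42.2777
β = Cov / Var(R_m) = 31.6300 / 42.2777 = 0.7481
MRP = 9.81% − 4.45% = 5.36%
E(R) = R_f + β × MRP = 4.45% + 0.7481 × 5.36% = 8.46%

8.46%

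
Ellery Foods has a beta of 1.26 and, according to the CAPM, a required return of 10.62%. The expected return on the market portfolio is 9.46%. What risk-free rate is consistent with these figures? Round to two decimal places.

5.00%

E(R) = R_f + β(E(R_m) − R_f) = R_f(1 − β) + β·E(R_m)
10.62% = R_f × (1 − 1.26) + 1.26 × 9.46%
10.62% = R_f × -0.26 + 11.9196%
R_f = (10.62% − 11.9196%) / -0.26 = 5.00%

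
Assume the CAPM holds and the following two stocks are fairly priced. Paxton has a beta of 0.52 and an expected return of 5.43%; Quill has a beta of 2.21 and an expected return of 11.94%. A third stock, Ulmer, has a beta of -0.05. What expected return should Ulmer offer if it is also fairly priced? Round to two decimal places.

MRP (SML slope) = (11.94% − 5.43%) / (2.21 − 0.52) = 6.51% / 1.69 = 3.8521%
R_f (intercept) = 5.43% − 0.52 × 3.8521% = 3.4269%
E(R_Ulmer) = R_f + β × MRP = 3.4269% + -0.05 × 3.8521% = 3.23%

3.23%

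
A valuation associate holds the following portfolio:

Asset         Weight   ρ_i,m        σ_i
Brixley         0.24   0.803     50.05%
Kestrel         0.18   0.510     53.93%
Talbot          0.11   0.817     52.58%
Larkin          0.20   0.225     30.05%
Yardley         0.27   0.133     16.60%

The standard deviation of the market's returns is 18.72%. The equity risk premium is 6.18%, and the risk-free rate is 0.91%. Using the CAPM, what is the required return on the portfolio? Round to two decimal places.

β_Brixley = 0.803 × 50.05% / 18.72% = 2.1469
β_Kestrel = 0.510 × 53.93% / 18.72% = 1.4692
β_Talbot = 0.817 × 52.58% / 18.72% = 2.2948
β_Larkin = 0.225 × 30.05% / 18.72% = 0.3612
β_Yardley = 0.133 × 16.60% / 18.72% = 0.1179
β_P = Σ w_i β_i = 0.24×2.1469 + 0.18×1.4692 + 0.11×2.2948 + 0.20×0.3612 + 0.27×0.1179 = 1.1362
E(R_P) = R_f + β_P × MRP = 0.91% + 1.1362 × 6.18% = 7.93%

7.93%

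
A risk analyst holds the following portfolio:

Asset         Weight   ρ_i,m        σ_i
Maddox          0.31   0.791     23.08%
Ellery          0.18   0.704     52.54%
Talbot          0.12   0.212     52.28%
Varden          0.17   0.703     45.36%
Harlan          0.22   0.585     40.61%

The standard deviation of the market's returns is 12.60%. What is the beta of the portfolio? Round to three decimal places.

1.928

β_Maddox = 0.791 × 23.08% / 12.60% = 1.4489
β_Ellery = 0.704 × 52.54% / 12.60% = 2.9356
β_Talbot = 0.212 × 52.28% / 12.60% = 0.8796
β_Varden = 0.703 × 45.36% / 12.60% = 2.5308
β_Harlan = 0.585 × 40.61% / 12.60% = 1.8855
β_P = Σ w_i β_i = 0.31×1.4489 + 0.18×2.9356 + 0.12×0.8796 + 0.17×2.5308 + 0.22×1.8855 = 1.9282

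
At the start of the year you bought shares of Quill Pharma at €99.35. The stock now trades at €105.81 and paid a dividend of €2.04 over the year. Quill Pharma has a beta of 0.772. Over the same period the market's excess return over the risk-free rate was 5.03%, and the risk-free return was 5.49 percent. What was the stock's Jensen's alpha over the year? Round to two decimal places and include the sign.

Realised HPR = (P1 + D1 − P0) / P0 = (105.81 + 2.04 − 99.35) / 99.35 = 8.50 / 99.35 = 8.5556%
CAPM required = R_f + β·MRP = 5.49% + 0.772 × 5.03% = 9.37316%
α = realised − required = 8.5556% − 9.37316% = -0.82%

-0.82%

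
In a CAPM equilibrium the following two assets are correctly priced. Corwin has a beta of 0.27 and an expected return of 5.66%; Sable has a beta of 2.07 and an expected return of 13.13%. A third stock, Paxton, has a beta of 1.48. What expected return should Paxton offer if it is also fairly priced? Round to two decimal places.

10.68%

MRP (SML slope) = (13.13% − 5.66%) / (2.07 − 0.27) = 7.47% / 1.80 = 4.1500%
R_f (intercept) = 5.66% − 0.27 × 4.1500% = 4.5395%
E(R_Paxton) = R_f + β × MRP = 4.5395% + 1.48 × 4.1500% = 10.68%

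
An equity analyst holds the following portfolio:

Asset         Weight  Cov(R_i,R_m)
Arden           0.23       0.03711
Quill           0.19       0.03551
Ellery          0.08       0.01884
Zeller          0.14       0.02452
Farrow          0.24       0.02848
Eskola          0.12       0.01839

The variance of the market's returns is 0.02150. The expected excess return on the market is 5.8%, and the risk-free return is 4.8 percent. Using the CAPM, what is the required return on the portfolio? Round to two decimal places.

12.69%

β_Arden = 0.03711 / 0.02150 = 1.7260
β_Quill = 0.03551 / 0.02150 = 1.6516
β_Ellery = 0.01884 / 0.02150 = 0.8763
β_Zeller = 0.02452 / 0.02150 = 1.1405
β_Farrow = 0.02848 / 0.02150 = 1.3247
β_Eskola = 0.01839 / 0.02150 = 0.8553
β_P = Σ w_i β_i = 0.23×1.7260 + 0.19×1.6516 + 0.08×0.8763 + 0.14×1.1405 + 0.24×1.3247 + 0.12×0.8553 = 1.3611
E(R_P) = R_f + β_P × MRP = 4.8% + 1.3611 × 5.8% = 12.69%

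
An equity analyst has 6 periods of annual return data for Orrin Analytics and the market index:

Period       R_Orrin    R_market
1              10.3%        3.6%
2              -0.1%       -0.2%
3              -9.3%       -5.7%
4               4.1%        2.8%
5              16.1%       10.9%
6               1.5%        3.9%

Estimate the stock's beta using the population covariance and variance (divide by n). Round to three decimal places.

1.519

Mean R_i = (10.3 − 0.1 − 9.3 + 4.1 + 16.1 + 1.5) / 6 = 3.7667%
Mean R_m = (3.6 − 0.2 − 5.7 + 2.8 + 10.9 + 3.9) / 6 = 2.5500%
Σ(R_i − R̄_i)(R_m − R̄_m) = 225.3000  ⇒  Cov = 225.3000 / 6 = 37.5500
Σ(R_m − R̄_m)² = 148.3350  ⇒  Var(R_m) = 148.3350 / 6 = 24.7225
β = Cov / Var(R_m) = 37.5500 / 24.7225 = 1.5189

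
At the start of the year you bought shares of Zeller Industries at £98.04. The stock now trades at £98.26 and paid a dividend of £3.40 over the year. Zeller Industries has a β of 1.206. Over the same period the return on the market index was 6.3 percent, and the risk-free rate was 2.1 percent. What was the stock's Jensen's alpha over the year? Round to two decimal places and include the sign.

Realised HPR = (P1 + D1 − P0) / P0 = (98.26 + 3.40 − 98.04) / 98.04 = 3.62 / 98.04 = 3.6924%
MRP = 6.3% − 2.1% = 4.20%
CAPM required = R_f + β·MRP = 2.1% + 1.206 × 4.2% = 7.1652%
α = realised − required = 3.6924% − 7.1652% = -3.47%

-3.47%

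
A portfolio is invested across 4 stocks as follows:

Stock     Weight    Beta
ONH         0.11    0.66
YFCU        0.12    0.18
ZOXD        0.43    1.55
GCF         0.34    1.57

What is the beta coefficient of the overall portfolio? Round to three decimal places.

β_P = Σ w_i β_i = 0.11×0.66 + 0.12×0.18 + 0.43×1.55 + 0.34×1.57 = 1.2945

1.295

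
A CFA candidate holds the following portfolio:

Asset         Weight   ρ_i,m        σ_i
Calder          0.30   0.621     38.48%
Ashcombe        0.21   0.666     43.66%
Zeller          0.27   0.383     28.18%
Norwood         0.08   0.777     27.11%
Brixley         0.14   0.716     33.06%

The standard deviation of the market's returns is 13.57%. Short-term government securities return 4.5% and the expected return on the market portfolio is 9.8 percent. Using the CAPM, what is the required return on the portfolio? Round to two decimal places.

12.78%

β_Calder = 0.621 × 38.48% / 13.57% = 1.7609
β_Ashcombe = 0.666 × 43.66% / 13.57% = 2.1428
β_Zeller = 0.383 × 28.18% / 13.57% = 0.7954
β_Norwood = 0.777 × 27.11% / 13.57% = 1.5523
β_Brixley = 0.716 × 33.06% / 13.57% = 1.7444
β_P = Σ w_i β_i = 0.30×1.7609 + 0.21×2.1428 + 0.27×0.7954 + 0.08×1.5523 + 0.14×1.7444 = 1.5614
MRP = 9.8% − 4.5% = 5.30%
E(R_P) = R_f + β_P × MRP = 4.5% + 1.5614 × 5.3% = 12.78%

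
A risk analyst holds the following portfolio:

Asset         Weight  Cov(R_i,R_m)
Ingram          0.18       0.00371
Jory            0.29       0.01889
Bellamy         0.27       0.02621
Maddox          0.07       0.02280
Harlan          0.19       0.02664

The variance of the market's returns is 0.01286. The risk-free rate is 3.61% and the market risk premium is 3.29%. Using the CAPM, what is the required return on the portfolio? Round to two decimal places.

β_Ingram = 0.00371 / 0.01286 = 0.2885
β_Jory = 0.01889 / 0.01286 = 1.4689
β_Bellamy = 0.02621 / 0.01286 = 2.0381
β_Maddox = 0.02280 / 0.01286 = 1.7729
β_Harlan = 0.02664 / 0.01286 = 2.0715
β_P = Σ w_i β_i = 0.18×0.2885 + 0.29×1.4689 + 0.27×2.0381 + 0.07×1.7729 + 0.19×2.0715 = 1.5459
E(R_P) = R_f + β_P × MRP = 3.61% + 1.5459 × 3.29% = 8.70%

8.70%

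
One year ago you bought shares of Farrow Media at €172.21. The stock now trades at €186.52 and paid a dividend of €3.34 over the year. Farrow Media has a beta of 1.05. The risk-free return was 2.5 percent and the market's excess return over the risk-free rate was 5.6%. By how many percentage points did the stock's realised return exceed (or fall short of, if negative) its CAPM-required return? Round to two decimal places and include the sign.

Realised HPR = (P1 + D1 − P0) / P0 = (186.52 + 3.34 − 172.21) / 172.21 = 17.65 / 172.21 = 10.2491%
CAPM required = R_f + β·MRP = 2.5% + 1.05 × 5.6% = 8.3800%
α = realised − required = 10.2491% − 8.3800% = +1.87%

+1.87%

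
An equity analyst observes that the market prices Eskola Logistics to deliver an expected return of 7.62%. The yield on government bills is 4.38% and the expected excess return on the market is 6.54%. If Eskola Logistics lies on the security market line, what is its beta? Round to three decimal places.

0.495

β = (E(R) − R_f) / MRP = (7.62% − 4.38%) / 6.54% = 3.24% / 6.54% = 0.495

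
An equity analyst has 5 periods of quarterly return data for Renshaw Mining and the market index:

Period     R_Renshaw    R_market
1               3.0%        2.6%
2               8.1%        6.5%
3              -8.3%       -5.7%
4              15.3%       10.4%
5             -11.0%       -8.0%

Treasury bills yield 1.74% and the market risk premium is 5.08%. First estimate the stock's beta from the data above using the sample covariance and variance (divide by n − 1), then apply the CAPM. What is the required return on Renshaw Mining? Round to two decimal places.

Mean R_i = (3.0 + 8.1 − 8.3 + 15.3 − 11.0) / 5 = 1.4200%
Mean R_m = (2.6 + 6.5 − 5.7 + 10.4 − 8.0) / 5 = 1.1600%
Σ(R_i − R̄_i)(R_m − R̄_m) = 346.6440  ⇒  Cov = 346.6440 / 4 = 86.6610
Σ(R_m − R̄_m)² = 246.9320  ⇒  Var(R_m) = 246.9320 / 4 = 61.7330
β = Cov / Var(R_m) = 86.6610 / 61.7330 = 1.4038
E(R) = R_f + β × MRP = 1.74% + 1.4038 × 5.08% = 8.87%

8.87%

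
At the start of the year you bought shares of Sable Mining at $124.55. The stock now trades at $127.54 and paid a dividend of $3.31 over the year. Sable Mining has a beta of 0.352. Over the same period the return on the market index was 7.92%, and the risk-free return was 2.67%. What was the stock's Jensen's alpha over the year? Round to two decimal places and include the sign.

Realised HPR = (P1 + D1 − P0) / P0 = (127.54 + 3.31 − 124.55) / 124.55 = 6.30 / 124.55 = 5.0582%
MRP = 7.92% − 2.67% = 5.25%
CAPM required = R_f + β·MRP = 2.67% + 0.352 × 5.25% = 4.51800%
α = realised − required = 5.0582% − 4.51800% = +0.54%

+0.54%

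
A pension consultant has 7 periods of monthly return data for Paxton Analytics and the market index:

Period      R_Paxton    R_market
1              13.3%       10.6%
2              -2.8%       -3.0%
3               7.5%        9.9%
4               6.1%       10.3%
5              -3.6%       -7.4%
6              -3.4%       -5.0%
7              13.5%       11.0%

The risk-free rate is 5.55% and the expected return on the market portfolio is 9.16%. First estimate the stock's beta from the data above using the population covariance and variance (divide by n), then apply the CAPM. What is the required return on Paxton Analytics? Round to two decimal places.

Mean R_i = (13.3 − 2.8 + 7.5 + 6.1 − 3.6 − 3.4 + 13.5) / 7 = 4.3714%
Mean R_m = (10.6 − 3.0 + 9.9 + 10.3 − 7.4 − 5.0 + 11.0) / 7 = 3.7714%
Σ(R_i − R̄_i)(R_m − R̄_m) = 363.1943  ⇒  Cov = 363.1943 / 7 = 51.8849
Σ(R_m − R̄_m)² = 426.6543  ⇒  Var(R_m) = 426.6543 / 7 = 60.9506
β = Cov / Var(R_m) = 51.8849 / 60.9506 = 0.8513
MRP = 9.16% − 5.55% = 3.61%
E(R) = R_f + β × MRP = 5.55% + 0.8513 × 3.61% = 8.62%

8.62%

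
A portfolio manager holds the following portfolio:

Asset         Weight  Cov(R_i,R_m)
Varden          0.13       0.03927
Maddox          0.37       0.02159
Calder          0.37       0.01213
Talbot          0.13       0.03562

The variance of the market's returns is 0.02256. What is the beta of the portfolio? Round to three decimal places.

0.985

β_Varden = 0.03927 / 0.02256 = 1.7407
β_Maddox = 0.02159 / 0.02256 = 0.9570
β_Calder = 0.01213 / 0.02256 = 0.5377
β_Talbot = 0.03562 / 0.02256 = 1.5789
β_P = Σ w_i β_i = 0.13×1.7407 + 0.37×0.9570 + 0.37×0.5377 + 0.13×1.5789 = 0.9846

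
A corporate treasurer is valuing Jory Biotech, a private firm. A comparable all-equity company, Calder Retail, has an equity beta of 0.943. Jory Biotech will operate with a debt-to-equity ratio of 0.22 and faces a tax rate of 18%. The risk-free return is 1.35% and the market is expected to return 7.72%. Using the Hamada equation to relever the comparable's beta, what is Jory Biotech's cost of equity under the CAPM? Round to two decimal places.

β_L = β_U × [1 + (1 − t)(D/E)] = 0.943 × [1 + (1 − 0.18) × 0.22]
    = 0.943 × [1 + 0.82 × 0.22] = 0.943 × 1.1804 = 1.1131
MRP = 7.72% − 1.35% = 6.37%
E(R) = R_f + β_L × MRP = 1.35% + 1.1131 × 6.37% = 8.44%

8.44%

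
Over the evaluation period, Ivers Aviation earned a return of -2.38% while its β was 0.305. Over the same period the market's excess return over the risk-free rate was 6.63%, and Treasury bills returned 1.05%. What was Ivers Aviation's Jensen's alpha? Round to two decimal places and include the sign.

CAPM benchmark = R_f + β(R_m − R_f) = 1.05% + 0.305 × 6.63% = 3.07215%
α = actual − benchmark = -2.38% − 3.07215% = -5.45%

-5.45%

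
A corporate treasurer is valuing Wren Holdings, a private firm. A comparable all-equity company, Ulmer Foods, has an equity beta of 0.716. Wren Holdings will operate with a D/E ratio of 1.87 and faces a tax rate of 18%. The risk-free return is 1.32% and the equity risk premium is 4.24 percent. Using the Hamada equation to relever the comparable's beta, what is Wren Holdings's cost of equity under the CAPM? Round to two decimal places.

9.01%

β_L = β_U × [1 + (1 − t)(D/E)] = 0.716 × [1 + (1 − 0.18) × 1.87]
    = 0.716 × [1 + 0.82 × 1.87] = 0.716 × 2.5334 = 1.8139
E(R) = R_f + β_L × MRP = 1.32% + 1.8139 × 4.24% = 9.01%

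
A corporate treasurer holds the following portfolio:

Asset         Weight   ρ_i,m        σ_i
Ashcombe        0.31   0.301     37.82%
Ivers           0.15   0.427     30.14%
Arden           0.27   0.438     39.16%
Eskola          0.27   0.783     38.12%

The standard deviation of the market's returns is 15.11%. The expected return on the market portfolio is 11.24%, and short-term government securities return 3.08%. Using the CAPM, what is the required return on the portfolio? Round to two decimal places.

12.88%

β_Ashcombe = 0.301 × 37.82% / 15.11% = 0.7534
β_Ivers = 0.427 × 30.14% / 15.11% = 0.8517
β_Arden = 0.438 × 39.16% / 15.11% = 1.1351
β_Eskola = 0.783 × 38.12% / 15.11% = 1.9754
β_P = Σ w_i β_i = 0.31×0.7534 + 0.15×0.8517 + 0.27×1.1351 + 0.27×1.9754 = 1.2011
MRP = 11.24% − 3.08% = 8.16%
E(R_P) = R_f + β_P × MRP = 3.08% + 1.2011 × 8.16% = 12.88%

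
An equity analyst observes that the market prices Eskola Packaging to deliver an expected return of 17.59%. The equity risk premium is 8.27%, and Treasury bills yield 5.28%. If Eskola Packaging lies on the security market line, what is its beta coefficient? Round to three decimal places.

1.489

β = (E(R) − R_f) / MRP = (17.59% − 5.28%) / 8.27% = 12.31% / 8.27% = 1.489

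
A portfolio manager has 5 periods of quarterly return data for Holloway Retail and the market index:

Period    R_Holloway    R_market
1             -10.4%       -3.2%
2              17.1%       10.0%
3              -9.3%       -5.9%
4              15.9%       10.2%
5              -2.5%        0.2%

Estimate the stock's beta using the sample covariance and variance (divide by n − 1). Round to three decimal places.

1.773

Mean R_i = (-10.4 + 17.1 − 9.3 + 15.9 − 2.5) / 5 = 2.1600%
Mean R_m = (-3.2 + 10.0 − 5.9 + 10.2 + 0.2) / 5 = 2.2600%
Σ(R_i − R̄_i)(R_m − R̄_m) = 396.4220  ⇒  Cov = 396.4220 / 4 = 99.1055
Σ(R_m − R̄_m)² = 223.5920  ⇒  Var(R_m) = 223.5920 / 4 = 55.8980
β = Cov / Var(R_m) = 99.1055 / 55.8980 = 1.7730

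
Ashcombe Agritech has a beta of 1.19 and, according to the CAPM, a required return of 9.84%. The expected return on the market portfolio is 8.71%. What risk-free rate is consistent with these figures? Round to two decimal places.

E(R) = R_f + β(E(R_m) − R_f) = R_f(1 − β) + β·E(R_m)
9.84% = R_f × (1 − 1.19) + 1.19 × 8.71%
9.84% = R_f × -0.19 + 10.3649%
R_f = (9.84% − 10.3649%) / -0.19 = 2.76%

2.76%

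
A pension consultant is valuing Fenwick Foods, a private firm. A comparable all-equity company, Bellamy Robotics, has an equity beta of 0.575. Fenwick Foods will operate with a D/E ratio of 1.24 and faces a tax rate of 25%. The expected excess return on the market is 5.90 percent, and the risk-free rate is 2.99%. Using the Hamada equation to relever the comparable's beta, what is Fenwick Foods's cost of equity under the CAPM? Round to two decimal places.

β_L = β_U × [1 + (1 − t)(D/E)] = 0.575 × [1 + (1 − 0.25) × 1.24]
    = 0.575 × [1 + 0.75 × 1.24] = 0.575 × 1.9300 = 1.1098
E(R) = R_f + β_L × MRP = 2.99% + 1.1098 × 5.90% = 9.54%

9.54%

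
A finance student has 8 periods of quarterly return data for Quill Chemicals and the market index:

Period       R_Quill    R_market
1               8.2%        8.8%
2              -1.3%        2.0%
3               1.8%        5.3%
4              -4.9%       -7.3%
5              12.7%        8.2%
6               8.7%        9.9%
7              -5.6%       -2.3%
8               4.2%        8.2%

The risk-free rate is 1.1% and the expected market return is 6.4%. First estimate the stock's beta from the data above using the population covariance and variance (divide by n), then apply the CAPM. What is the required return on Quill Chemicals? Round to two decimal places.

Mean R_i = (8.2 − 1.3 + 1.8 − 4.9 + 12.7 + 8.7 − 5.6 + 4.2) / 8 = 2.9750%
Mean R_m = (8.8 + 2.0 + 5.3 − 7.3 + 8.2 + 9.9 − 2.3 + 8.2) / 8 = 4.1000%
Σ(R_i − R̄_i)(R_m − R̄_m) = 254.8800  ⇒  Cov = 254.8800 / 8 = 31.8600
Σ(R_m − R̄_m)² = 266.1200  ⇒  Var(R_m) = 266.1200 / 8 = 33.2650
β = Cov / Var(R_m) = 31.8600 / 33.2650 = 0.9578
MRP = 6.4% − 1.1% = 5.30%
E(R) = R_f + β × MRP = 1.1% + 0.9578 × 5.3% = 6.18%

6.18%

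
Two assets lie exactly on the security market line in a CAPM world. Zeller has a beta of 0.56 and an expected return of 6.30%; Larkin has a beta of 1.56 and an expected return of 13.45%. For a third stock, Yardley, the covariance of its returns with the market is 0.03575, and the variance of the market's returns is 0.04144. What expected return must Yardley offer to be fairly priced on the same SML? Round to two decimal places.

8.46%

MRP = (13.45% − 6.30%) / (1.56 − 0.56) = 7.1500%
R_f = 6.30% − 0.56 × 7.1500% = 2.2960%
β_Yardley = Cov / Var(R_m) = 0.03575 / 0.04144 = 0.8627
E(R_Yardley) = R_f + β × MRP = 2.2960% + 0.8627 × 7.1500% = 8.46%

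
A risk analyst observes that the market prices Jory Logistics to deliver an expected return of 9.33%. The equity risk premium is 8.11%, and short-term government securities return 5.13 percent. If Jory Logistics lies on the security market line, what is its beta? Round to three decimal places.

β = (E(R) − R_f) / MRP = (9.33% − 5.13%) / 8.11% = 4.20% / 8.11% = 0.518

0.518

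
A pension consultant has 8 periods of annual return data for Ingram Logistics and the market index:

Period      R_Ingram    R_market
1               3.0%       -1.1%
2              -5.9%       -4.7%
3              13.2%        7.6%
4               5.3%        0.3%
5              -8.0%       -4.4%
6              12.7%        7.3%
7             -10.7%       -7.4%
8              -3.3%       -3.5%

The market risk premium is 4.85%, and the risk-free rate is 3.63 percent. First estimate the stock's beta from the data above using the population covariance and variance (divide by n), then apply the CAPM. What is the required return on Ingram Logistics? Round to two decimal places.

Mean R_i = (3.0 − 5.9 + 13.2 + 5.3 − 8.0 + 12.7 − 10.7 − 3.3) / 8 = 0.7875%
Mean R_m = (-1.1 − 4.7 + 7.6 + 0.3 − 4.4 + 7.3 − 7.4 − 3.5) / 8 = -0.7375%
Σ(R_i − R̄_i)(R_m − R̄_m) = 349.6263  ⇒  Cov = 349.6263 / 8 = 43.7033
Σ(R_m − R̄_m)² = 216.4588  ⇒  Var(R_m) = 216.4588 / 8 = 27.0574
β = Cov / Var(R_m) = 43.7033 / 27.0574 = 1.6152
E(R) = R_f + β × MRP = 3.63% + 1.6152 × 4.85% = 11.46%

11.46%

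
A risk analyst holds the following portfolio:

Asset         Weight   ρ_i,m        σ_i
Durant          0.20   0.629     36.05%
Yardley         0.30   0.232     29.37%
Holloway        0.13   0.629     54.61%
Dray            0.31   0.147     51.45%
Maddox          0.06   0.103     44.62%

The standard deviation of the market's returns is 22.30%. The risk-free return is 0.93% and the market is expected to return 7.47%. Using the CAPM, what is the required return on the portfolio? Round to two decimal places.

4.94%

β_Durant = 0.629 × 36.05% / 22.30% = 1.0168
β_Yardley = 0.232 × 29.37% / 22.30% = 0.3056
β_Holloway = 0.629 × 54.61% / 22.30% = 1.5403
β_Dray = 0.147 × 51.45% / 22.30% = 0.3392
β_Maddox = 0.103 × 44.62% / 22.30% = 0.2061
β_P = Σ w_i β_i = 0.20×1.0168 + 0.30×0.3056 + 0.13×1.5403 + 0.31×0.3392 + 0.06×0.2061 = 0.6128
MRP = 7.47% − 0.93% = 6.54%
E(R_P) = R_f + β_P × MRP = 0.93% + 0.6128 × 6.54% = 4.94%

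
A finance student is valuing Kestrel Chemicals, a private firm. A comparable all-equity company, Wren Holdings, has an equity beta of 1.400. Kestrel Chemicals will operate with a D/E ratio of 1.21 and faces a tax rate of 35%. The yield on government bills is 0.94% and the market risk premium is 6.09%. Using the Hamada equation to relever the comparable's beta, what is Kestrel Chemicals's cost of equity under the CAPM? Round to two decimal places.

16.17%

β_L = β_U × [1 + (1 − t)(D/E)] = 1.400 × [1 + (1 − 0.35) × 1.21]
    = 1.400 × [1 + 0.65 × 1.21] = 1.400 × 1.7865 = 2.5011
E(R) = R_f + β_L × MRP = 0.94% + 2.5011 × 6.09% = 16.17%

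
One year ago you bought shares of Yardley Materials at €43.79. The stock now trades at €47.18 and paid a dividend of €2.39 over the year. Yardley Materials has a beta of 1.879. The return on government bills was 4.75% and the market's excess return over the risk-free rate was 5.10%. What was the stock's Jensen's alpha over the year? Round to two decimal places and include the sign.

Realised HPR = (P1 + D1 − P0) / P0 = (47.18 + 2.39 − 43.79) / 43.79 = 5.78 / 43.79 = 13.1994%
CAPM required = R_f + β·MRP = 4.75% + 1.879 × 5.10% = 14.33290%
α = realised − required = 13.1994% − 14.33290% = -1.13%

-1.13%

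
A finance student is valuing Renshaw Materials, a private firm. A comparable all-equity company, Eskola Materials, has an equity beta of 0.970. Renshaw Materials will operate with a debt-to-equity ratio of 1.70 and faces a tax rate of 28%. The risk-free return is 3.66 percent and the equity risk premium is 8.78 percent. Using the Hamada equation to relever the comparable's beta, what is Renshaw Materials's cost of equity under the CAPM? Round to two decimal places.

22.60%

β_L = β_U × [1 + (1 − t)(D/E)] = 0.970 × [1 + (1 − 0.28) × 1.70]
    = 0.970 × [1 + 0.72 × 1.70] = 0.970 × 2.2240 = 2.1573
E(R) = R_f + β_L × MRP = 3.66% + 2.1573 × 8.78% = 22.60%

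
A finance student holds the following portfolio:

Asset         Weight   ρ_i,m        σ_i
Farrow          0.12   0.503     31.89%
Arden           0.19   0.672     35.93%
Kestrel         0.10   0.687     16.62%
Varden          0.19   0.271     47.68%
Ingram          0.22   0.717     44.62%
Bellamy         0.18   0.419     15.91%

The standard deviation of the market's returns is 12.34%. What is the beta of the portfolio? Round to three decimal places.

1.487

β_Farrow = 0.503 × 31.89% / 12.34% = 1.2999
β_Arden = 0.672 × 35.93% / 12.34% = 1.9566
β_Kestrel = 0.687 × 16.62% / 12.34% = 0.9253
β_Varden = 0.271 × 47.68% / 12.34% = 1.0471
β_Ingram = 0.717 × 44.62% / 12.34% = 2.5926
β_Bellamy = 0.419 × 15.91% / 12.34% = 0.5402
β_P = Σ w_i β_i = 0.12×1.2999 + 0.19×1.9566 + 0.10×0.9253 + 0.19×1.0471 + 0.22×2.5926 + 0.18×0.5402 = 1.4868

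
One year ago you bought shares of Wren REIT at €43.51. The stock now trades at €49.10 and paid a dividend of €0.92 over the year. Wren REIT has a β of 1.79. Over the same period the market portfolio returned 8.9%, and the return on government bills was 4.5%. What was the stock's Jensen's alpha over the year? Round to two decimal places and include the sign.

Realised HPR = (P1 + D1 − P0) / P0 = (49.10 + 0.92 − 43.51) / 43.51 = 6.51 / 43.51 = 14.9621%
MRP = 8.9% − 4.5% = 4.40%
CAPM required = R_f + β·MRP = 4.5% + 1.79 × 4.4% = 12.3760%
α = realised − required = 14.9621% − 12.3760% = +2.59%

+2.59%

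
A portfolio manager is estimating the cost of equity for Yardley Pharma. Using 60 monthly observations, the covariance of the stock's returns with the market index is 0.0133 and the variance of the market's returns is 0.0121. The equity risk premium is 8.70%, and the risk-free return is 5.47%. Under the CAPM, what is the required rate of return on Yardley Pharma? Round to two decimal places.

β = Cov(R_i, R_m) / Var(R_m) = 0.0133 / 0.0121 = 1.0992
E(R) = R_f + β × MRP = 5.47% + 1.0992 × 8.70% = 15.03%

15.03%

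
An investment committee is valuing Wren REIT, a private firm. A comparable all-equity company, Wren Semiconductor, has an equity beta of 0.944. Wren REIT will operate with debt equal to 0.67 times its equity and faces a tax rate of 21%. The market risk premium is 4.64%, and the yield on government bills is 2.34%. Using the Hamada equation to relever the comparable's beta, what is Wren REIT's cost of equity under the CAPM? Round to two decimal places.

9.04%

β_L = β_U × [1 + (1 − t)(D/E)] = 0.944 × [1 + (1 − 0.21) × 0.67]
    = 0.944 × [1 + 0.79 × 0.67] = 0.944 × 1.5293 = 1.4437
E(R) = R_f + β_L × MRP = 2.34% + 1.4437 × 4.64% = 9.04%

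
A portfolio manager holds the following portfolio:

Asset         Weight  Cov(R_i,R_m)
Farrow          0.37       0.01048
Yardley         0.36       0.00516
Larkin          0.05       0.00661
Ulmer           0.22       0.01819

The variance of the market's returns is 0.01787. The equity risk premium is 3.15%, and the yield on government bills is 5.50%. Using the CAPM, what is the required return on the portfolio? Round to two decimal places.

β_Farrow = 0.01048 / 0.01787 = 0.5865
β_Yardley = 0.00516 / 0.01787 = 0.2888
β_Larkin = 0.00661 / 0.01787 = 0.3699
β_Ulmer = 0.01819 / 0.01787 = 1.0179
β_P = Σ w_i β_i = 0.37×0.5865 + 0.36×0.2888 + 0.05×0.3699 + 0.22×1.0179 = 0.5634
E(R_P) = R_f + β_P × MRP = 5.50% + 0.5634 × 3.15% = 7.27%

7.27%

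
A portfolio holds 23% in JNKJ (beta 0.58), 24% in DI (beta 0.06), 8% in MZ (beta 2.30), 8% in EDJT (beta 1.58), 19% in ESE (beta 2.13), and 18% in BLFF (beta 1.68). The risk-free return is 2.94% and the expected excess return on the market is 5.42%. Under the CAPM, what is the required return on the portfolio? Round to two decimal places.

β_P = Σ w_i β_i = 0.23×0.58 + 0.24×0.06 + 0.08×2.30 + 0.08×1.58 + 0.19×2.13 + 0.18×1.68 = 1.1653
E(R_P) = R_f + β_P × MRP = 2.94% + 1.1653 × 5.42% = 9.26%

9.26%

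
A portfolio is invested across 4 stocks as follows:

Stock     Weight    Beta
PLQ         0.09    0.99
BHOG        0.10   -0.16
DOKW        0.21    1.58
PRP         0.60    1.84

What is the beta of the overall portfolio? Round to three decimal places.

1.509

β_P = Σ w_i β_i = 0.09×0.99 + 0.10×-0.16 + 0.21×1.58 + 0.60×1.84 = 1.5089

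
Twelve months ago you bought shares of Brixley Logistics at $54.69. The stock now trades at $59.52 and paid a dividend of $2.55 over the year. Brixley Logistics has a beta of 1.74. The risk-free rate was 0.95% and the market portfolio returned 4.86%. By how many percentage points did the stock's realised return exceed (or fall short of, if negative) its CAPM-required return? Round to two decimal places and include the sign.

+5.74%

Realised HPR = (P1 + D1 − P0) / P0 = (59.52 + 2.55 − 54.69) / 54.69 = 7.38 / 54.69 = 13.4942%
MRP = 4.86% − 0.95% = 3.91%
CAPM required = R_f + β·MRP = 0.95% + 1.74 × 3.91% = 7.7534%
α = realised − required = 13.4942% − 7.7534% = +5.74%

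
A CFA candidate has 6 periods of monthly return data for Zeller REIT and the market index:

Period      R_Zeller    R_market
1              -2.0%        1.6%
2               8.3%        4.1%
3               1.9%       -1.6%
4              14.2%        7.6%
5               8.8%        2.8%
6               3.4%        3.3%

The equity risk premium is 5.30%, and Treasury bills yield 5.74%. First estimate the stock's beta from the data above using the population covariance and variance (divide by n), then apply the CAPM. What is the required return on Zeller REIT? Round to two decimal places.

13.75%

Mean R_i = (-2.0 + 8.3 + 1.9 + 14.2 + 8.8 + 3.4) / 6 = 5.7667%
Mean R_m = (1.6 + 4.1 − 1.6 + 7.6 + 2.8 + 3.3) / 6 = 2.9667%
Σ(R_i − R̄_i)(R_m − R̄_m) = 68.9233  ⇒  Cov = 68.9233 / 6 = 11.4872
Σ(R_m − R̄_m)² = 45.6133  ⇒  Var(R_m) = 45.6133 / 6 = 7.6022
β = Cov / Var(R_m) = 11.4872 / 7.6022 = 1.5110
E(R) = R_f + β × MRP = 5.74% + 1.5110 × 5.30% = 13.75%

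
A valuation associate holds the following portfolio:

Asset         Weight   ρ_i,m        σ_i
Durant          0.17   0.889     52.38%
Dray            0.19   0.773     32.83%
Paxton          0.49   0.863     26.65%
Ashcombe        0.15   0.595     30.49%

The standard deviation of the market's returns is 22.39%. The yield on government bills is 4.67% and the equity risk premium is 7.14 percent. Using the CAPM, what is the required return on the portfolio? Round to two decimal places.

β_Durant = 0.889 × 52.38% / 22.39% = 2.0798
β_Dray = 0.773 × 32.83% / 22.39% = 1.1334
β_Paxton = 0.863 × 26.65% / 22.39% = 1.0272
β_Ashcombe = 0.595 × 30.49% / 22.39% = 0.8103
β_P = Σ w_i β_i = 0.17×2.0798 + 0.19×1.1334 + 0.49×1.0272 + 0.15×0.8103 = 1.1938
E(R_P) = R_f + β_P × MRP = 4.67% + 1.1938 × 7.14% = 13.19%

13.19%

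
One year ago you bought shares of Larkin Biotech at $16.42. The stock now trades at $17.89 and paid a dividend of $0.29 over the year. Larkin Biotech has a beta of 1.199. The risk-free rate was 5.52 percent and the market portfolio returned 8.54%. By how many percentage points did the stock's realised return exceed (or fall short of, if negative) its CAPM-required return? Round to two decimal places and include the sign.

+1.58%

Realised HPR = (P1 + D1 − P0) / P0 = (17.89 + 0.29 − 16.42) / 16.42 = 1.76 / 16.42 = 10.7186%
MRP = 8.54% − 5.52% = 3.02%
CAPM required = R_f + β·MRP = 5.52% + 1.199 × 3.02% = 9.14098%
α = realised − required = 10.7186% − 9.14098% = +1.58%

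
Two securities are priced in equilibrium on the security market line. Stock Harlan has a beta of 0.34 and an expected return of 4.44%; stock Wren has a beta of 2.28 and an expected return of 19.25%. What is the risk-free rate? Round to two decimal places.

1.84%

Both satisfy E(R) = R_f + β·MRP, so the slope of the SML is
MRP = (19.25% − 4.44%) / (2.28 − 0.34) = 14.81% / 1.94 = 7.6340%
R_f = E(R_Harlan) − β_Harlan·MRP = 4.44% − 0.34 × 7.6340% = 1.8444%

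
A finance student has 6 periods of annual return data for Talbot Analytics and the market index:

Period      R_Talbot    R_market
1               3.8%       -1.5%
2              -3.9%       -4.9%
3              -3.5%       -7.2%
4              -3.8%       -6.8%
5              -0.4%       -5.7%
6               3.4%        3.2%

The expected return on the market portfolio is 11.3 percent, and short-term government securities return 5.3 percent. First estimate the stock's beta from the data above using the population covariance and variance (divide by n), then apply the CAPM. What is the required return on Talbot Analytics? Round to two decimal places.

Mean R_i = (3.8 − 3.9 − 3.5 − 3.8 − 0.4 + 3.4) / 6 = -0.7333%
Mean R_m = (-1.5 − 4.9 − 7.2 − 6.8 − 5.7 + 3.2) / 6 = -3.8167%
Σ(R_i − R̄_i)(R_m − R̄_m) = 60.8167  ⇒  Cov = 60.8167 / 6 = 10.1361
Σ(R_m − R̄_m)² = 79.6683  ⇒  Var(R_m) = 79.6683 / 6 = 13.2781
β = Cov / Var(R_m) = 10.1361 / 13.2781 = 0.7634
MRP = 11.3% − 5.3% = 6.00%
E(R) = R_f + β × MRP = 5.3% + 0.7634 × 6.0% = 9.88%

9.88%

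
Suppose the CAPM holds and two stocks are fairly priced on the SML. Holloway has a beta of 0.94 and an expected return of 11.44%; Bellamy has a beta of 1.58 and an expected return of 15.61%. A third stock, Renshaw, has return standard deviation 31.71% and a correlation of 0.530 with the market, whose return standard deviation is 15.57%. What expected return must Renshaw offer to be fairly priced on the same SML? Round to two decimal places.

MRP = (15.61% − 11.44%) / (1.58 − 0.94) = 6.5156%
R_f = 11.44% − 0.94 × 6.5156% = 5.3153%
β_Renshaw = ρ·σ_i/σ_m = 0.530 × 31.71 / 15.57 = 1.0794
E(R_Renshaw) = R_f + β × MRP = 5.3153% + 1.0794 × 6.5156% = 12.35%

12.35%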